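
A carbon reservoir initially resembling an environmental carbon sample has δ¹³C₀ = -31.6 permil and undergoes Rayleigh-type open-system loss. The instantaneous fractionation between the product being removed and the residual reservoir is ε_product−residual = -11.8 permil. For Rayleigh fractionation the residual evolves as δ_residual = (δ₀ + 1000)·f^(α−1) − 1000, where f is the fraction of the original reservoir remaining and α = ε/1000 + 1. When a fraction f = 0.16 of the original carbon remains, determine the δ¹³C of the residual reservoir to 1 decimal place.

-10.4 permil

Rayleigh residual: δ_res = (δ₀ + 1000)·f^(α−1) − 1000
α = ε/1000 + 1 = 0.98820, so α − 1 = -0.01180
f^(α−1) = 0.16^(-0.01180) = 1.021860
δ_res = (-31.6 + 1000) × 1.021860 − 1000 = 989.569 − 1000 = -10.43 permil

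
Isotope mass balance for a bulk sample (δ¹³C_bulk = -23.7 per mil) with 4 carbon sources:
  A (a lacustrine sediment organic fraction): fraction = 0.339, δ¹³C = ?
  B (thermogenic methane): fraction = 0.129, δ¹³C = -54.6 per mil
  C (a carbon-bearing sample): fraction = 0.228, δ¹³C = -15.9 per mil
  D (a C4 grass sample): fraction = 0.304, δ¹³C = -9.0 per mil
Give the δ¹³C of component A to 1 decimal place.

Isotope mass balance: δ_bulk = Σ fᵢ·δᵢ.
-23.7 = 0.339×δ_A + 0.129×(-54.6) + 0.228×(-15.9) + 0.304×(-9.0)
0.339·δ_A = -23.7 − (-13.405) = -10.295
δ_A = -10.295 / 0.339 = -30.37 per mil

-30.4 per mil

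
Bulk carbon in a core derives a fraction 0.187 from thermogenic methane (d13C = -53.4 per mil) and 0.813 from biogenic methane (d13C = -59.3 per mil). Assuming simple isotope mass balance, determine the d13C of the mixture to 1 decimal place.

δ_mix = f_A·δ_A + f_B·δ_B
δ_mix = 0.187 × (-53.4) + 0.813 × (-59.3)
δ_mix = -9.99 + -48.21 = -58.20 per mil

-58.2 per mil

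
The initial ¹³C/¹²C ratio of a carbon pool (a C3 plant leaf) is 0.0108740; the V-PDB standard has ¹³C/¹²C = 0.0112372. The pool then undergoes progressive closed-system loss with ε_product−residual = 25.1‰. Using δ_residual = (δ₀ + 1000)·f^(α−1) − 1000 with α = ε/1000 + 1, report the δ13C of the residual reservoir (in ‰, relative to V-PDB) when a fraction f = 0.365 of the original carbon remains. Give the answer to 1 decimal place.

-56.5‰

δ₀ = (0.0108740/0.0112372 − 1)×1000 = (0.967679 − 1)×1000 = -32.321‰
α − 1 = ε/1000 = 0.0251
f^(α−1) = 0.365^(0.0251) = 0.975020
δ_res = (-32.321 + 1000) × 0.975020 − 1000 = 943.506 − 1000 = -56.49‰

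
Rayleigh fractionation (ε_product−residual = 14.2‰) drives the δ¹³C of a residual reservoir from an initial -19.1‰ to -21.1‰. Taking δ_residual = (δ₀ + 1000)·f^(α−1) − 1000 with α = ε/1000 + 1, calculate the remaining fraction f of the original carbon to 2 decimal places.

α − 1 = ε/1000 = 0.0142
(δ_res + 1000)/(δ₀ + 1000) = (-21.1 + 1000)/(-19.1 + 1000) = 978.9/980.9 = 0.997961
f = 0.997961^(1/0.0142) = exp(ln(0.997961)/0.0142) = exp(-0.00204/0.0142)
f = exp(-0.1437) = 0.8661

0.87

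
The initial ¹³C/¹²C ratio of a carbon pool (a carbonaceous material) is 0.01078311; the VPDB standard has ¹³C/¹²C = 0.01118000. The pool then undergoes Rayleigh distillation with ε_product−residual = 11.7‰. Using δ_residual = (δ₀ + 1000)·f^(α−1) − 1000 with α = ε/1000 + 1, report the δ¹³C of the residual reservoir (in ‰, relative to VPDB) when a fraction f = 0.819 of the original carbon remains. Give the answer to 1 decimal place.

δ₀ = (0.01078311/0.01118000 − 1)×1000 = (0.964500 − 1)×1000 = -35.500‰
α − 1 = ε/1000 = 0.0117
f^(α−1) = 0.819^(0.0117) = 0.997667
δ_res = (-35.500 + 1000) × 0.997667 − 1000 = 962.249 − 1000 = -37.75‰

-37.8‰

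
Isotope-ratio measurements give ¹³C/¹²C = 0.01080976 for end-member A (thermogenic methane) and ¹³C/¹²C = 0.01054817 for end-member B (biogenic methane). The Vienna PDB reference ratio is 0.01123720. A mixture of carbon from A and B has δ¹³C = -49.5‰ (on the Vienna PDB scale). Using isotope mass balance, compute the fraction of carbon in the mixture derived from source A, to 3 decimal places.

0.508

δ_A = (0.01080976/0.01123720 − 1)×1000 = (0.961962 − 1)×1000 = -38.038‰
δ_B = (0.01054817/0.01123720 − 1)×1000 = (0.938683 − 1)×1000 = -61.317‰
f_A = (δ_mix − δ_B)/(δ_A − δ_B) = (-49.5 − (-61.317))/(-38.038 − (-61.317))
f_A = 11.817 / 23.279 = 0.5076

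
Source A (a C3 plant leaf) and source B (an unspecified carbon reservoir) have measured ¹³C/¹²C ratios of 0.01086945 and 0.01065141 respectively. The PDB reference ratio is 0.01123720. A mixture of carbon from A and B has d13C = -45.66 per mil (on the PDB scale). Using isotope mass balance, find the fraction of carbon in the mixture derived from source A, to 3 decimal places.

δ_A = (0.01086945/0.01123720 − 1)×1000 = (0.967274 − 1)×1000 = -32.726 per mil
δ_B = (0.01065141/0.01123720 − 1)×1000 = (0.947870 − 1)×1000 = -52.130 per mil
f_A = (δ_mix − δ_B)/(δ_A − δ_B) = (-45.66 − (-52.130))/(-32.726 − (-52.130))
f_A = 6.470 / 19.403 = 0.3334

0.333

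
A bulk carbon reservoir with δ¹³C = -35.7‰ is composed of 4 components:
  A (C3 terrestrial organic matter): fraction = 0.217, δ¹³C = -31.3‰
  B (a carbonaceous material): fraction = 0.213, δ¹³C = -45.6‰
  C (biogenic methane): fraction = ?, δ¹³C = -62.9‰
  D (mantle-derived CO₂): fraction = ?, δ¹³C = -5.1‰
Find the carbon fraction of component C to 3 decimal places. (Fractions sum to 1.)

Let f_C and f_D be the unknown fractions; fractions sum to 1 so f_C + f_D = 0.570.
Mass balance: Σ fᵢ·δᵢ = δ_bulk ⇒ f_C·(-62.9) + f_D·(-5.1) = -35.7 − (-16.505) = -19.195
Substitute f_D = 0.570 − f_C:
f_C·(-62.9 − -5.1) = -19.195 − 0.570×(-5.1) = -16.288
f_C = -16.288 / -57.8 = 0.2818

0.282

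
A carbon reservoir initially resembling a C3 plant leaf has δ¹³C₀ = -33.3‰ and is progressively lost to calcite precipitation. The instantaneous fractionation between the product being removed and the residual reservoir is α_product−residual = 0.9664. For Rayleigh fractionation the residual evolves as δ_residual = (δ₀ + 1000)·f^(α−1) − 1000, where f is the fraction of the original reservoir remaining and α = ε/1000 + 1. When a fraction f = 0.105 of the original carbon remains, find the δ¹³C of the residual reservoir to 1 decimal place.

Rayleigh residual: δ_res = (δ₀ + 1000)·f^(α−1) − 1000
α − 1 = -0.03360
f^(α−1) = 0.105^(-0.03360) = 1.078669
δ_res = (-33.3 + 1000) × 1.078669 − 1000 = 1042.749 − 1000 = 42.75‰

42.7‰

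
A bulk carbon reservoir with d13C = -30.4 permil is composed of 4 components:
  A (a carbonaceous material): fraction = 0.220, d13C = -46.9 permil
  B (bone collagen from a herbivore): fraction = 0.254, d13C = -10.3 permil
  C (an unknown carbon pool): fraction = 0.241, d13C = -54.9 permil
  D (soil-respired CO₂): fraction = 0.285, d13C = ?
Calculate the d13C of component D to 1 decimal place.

-14.9 permil

Isotope mass balance: δ_bulk = Σ fᵢ·δᵢ.
-30.4 = 0.220×(-46.9) + 0.254×(-10.3) + 0.241×(-54.9) + 0.285×δ_D
0.285·δ_D = -30.4 − (-26.165) = -4.235
δ_D = -4.235 / 0.285 = -14.86 permil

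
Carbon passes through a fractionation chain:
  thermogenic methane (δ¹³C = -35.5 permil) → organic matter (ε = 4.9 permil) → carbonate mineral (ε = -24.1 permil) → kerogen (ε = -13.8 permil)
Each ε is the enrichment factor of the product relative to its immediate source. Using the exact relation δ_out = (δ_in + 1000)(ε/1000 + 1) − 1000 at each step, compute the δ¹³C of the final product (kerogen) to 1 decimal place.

-67.2 permil

step 1: δ = (-35.50 + 1000)·(4.9/1000 + 1) − 1000 = -30.77 permil
step 2: δ = (-30.77 + 1000)·(-24.1/1000 + 1) − 1000 = -54.13 permil
step 3: δ = (-54.13 + 1000)·(-13.8/1000 + 1) − 1000 = -67.19 permil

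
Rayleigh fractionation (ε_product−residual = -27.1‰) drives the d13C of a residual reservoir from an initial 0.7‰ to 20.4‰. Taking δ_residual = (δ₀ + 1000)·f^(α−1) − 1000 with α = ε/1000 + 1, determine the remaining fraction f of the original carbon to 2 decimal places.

α − 1 = ε/1000 = -0.0271
(δ_res + 1000)/(δ₀ + 1000) = (20.4 + 1000)/(0.7 + 1000) = 1020.4/1000.7 = 1.019686
f = 1.019686^(1/-0.0271) = exp(ln(1.019686)/-0.0271) = exp(0.01949/-0.0271)
f = exp(-0.7194) = 0.4871

0.49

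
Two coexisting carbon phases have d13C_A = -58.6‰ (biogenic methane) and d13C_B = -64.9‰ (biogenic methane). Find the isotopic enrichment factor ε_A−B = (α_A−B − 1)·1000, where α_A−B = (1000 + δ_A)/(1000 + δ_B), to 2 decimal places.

α_A−B = (1000 + -58.6) / (1000 + -64.9) = 941.4 / 935.1 = 1.006737
ε_A−B = (1.006737 − 1) × 1000 = 6.737‰
(The approximation ε ≈ δ_A − δ_B would give 6.3‰.)

6.74‰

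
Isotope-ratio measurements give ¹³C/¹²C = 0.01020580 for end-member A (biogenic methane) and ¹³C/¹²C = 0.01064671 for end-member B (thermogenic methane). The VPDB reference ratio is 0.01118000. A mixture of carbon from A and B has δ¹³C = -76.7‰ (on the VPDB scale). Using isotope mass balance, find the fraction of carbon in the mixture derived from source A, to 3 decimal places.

0.735

δ_A = (0.01020580/0.01118000 − 1)×1000 = (0.912862 − 1)×1000 = -87.138‰
δ_B = (0.01064671/0.01118000 − 1)×1000 = (0.952300 − 1)×1000 = -47.700‰
f_A = (δ_mix − δ_B)/(δ_A − δ_B) = (-76.7 − (-47.700))/(-87.138 − (-47.700))
f_A = -29.000 / -39.437 = 0.7353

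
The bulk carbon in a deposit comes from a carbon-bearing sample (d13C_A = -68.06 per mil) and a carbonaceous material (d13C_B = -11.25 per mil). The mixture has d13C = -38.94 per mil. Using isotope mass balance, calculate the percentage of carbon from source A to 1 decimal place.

48.7%

δ_mix = f_A·δ_A + (1 − f_A)·δ_B  ⇒  f_A = (δ_mix − δ_B)/(δ_A − δ_B)
f_A = (-38.94 − (-11.25)) / (-68.06 − (-11.25))
f_A = -27.69 / -56.81 = 0.4874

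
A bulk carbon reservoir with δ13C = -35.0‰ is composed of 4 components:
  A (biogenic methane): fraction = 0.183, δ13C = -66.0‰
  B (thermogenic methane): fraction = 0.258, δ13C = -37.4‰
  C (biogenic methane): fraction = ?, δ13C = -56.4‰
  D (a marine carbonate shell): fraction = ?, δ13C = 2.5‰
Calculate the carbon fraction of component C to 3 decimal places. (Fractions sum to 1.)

0.249

Let f_C and f_D be the unknown fractions; fractions sum to 1 so f_C + f_D = 0.559.
Mass balance: Σ fᵢ·δᵢ = δ_bulk ⇒ f_C·(-56.4) + f_D·(2.5) = -35.0 − (-21.727) = -13.273
Substitute f_D = 0.559 − f_C:
f_C·(-56.4 − 2.5) = -13.273 − 0.559×(2.5) = -14.670
f_C = -14.670 / -58.9 = 0.2491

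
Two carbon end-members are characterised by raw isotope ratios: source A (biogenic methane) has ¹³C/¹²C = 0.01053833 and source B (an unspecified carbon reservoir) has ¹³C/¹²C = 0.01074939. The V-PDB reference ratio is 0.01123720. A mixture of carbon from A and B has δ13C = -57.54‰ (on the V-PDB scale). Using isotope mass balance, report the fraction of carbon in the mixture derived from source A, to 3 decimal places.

δ_A = (0.01053833/0.01123720 − 1)×1000 = (0.937807 − 1)×1000 = -62.193‰
δ_B = (0.01074939/0.01123720 − 1)×1000 = (0.956590 − 1)×1000 = -43.410‰
f_A = (δ_mix − δ_B)/(δ_A − δ_B) = (-57.54 − (-43.410))/(-62.193 − (-43.410))
f_A = -14.130 / -18.782 = 0.7523

0.752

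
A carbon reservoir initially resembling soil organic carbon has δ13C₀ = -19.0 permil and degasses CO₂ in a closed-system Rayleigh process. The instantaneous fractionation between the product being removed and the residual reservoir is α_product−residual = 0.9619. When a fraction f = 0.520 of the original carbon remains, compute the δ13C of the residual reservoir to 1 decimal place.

5.7 permil

Rayleigh residual: δ_res = (δ₀ + 1000)·f^(α−1) − 1000
α − 1 = -0.03810
f^(α−1) = 0.520^(-0.03810) = 1.025228
δ_res = (-19.0 + 1000) × 1.025228 − 1000 = 1005.748 − 1000 = 5.75 permil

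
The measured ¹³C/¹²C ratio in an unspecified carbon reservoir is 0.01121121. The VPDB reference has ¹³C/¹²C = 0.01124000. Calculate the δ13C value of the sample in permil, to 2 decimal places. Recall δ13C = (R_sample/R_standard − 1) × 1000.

-2.56 permil

δ13C = (R_sample / R_standard − 1) × 1000
R_sample / R_standard = 0.01121121 / 0.01124000 = 0.997439
δ13C = (0.997439 − 1) × 1000 = -2.561 permil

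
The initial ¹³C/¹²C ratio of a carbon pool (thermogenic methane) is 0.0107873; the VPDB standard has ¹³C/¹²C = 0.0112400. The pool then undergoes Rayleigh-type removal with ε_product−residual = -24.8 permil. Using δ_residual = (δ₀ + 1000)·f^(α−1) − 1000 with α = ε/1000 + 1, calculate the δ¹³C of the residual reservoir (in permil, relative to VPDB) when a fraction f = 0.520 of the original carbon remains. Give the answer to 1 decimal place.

δ₀ = (0.0107873/0.0112400 − 1)×1000 = (0.959724 − 1)×1000 = -40.276 permil
α − 1 = ε/1000 = -0.0248
f^(α−1) = 0.520^(-0.0248) = 1.016350
δ_res = (-40.276 + 1000) × 1.016350 − 1000 = 975.415 − 1000 = -24.58 permil

-24.6 permil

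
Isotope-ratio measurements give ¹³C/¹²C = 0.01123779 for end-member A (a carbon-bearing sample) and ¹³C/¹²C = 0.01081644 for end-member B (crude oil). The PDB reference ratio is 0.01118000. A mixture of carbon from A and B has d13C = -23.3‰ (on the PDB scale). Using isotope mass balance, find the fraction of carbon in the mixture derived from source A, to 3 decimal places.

δ_A = (0.01123779/0.01118000 − 1)×1000 = (1.005169 − 1)×1000 = 5.169‰
δ_B = (0.01081644/0.01118000 − 1)×1000 = (0.967481 − 1)×1000 = -32.519‰
f_A = (δ_mix − δ_B)/(δ_A − δ_B) = (-23.3 − (-32.519))/(5.169 − (-32.519))
f_A = 9.219 / 37.688 = 0.2446

0.245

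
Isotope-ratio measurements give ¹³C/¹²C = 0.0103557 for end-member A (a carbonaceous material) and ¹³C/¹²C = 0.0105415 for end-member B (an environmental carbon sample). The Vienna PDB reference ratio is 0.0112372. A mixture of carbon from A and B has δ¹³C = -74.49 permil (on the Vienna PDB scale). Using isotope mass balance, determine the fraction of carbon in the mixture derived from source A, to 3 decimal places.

0.761

δ_A = (0.0103557/0.0112372 − 1)×1000 = (0.921555 − 1)×1000 = -78.445 permil
δ_B = (0.0105415/0.0112372 − 1)×1000 = (0.938090 − 1)×1000 = -61.910 permil
f_A = (δ_mix − δ_B)/(δ_A − δ_B) = (-74.49 − (-61.910))/(-78.445 − (-61.910))
f_A = -12.580 / -16.534 = 0.7608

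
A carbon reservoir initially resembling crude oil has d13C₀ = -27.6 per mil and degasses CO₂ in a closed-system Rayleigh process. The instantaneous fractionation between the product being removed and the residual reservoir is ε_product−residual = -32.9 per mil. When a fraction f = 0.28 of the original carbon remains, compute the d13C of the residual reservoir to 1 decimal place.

14.0 per mil

Rayleigh residual: δ_res = (δ₀ + 1000)·f^(α−1) − 1000
α = ε/1000 + 1 = 0.96710, so α − 1 = -0.03290
f^(α−1) = 0.28^(-0.03290) = 1.042770
δ_res = (-27.6 + 1000) × 1.042770 − 1000 = 1013.989 − 1000 = 13.99 per mil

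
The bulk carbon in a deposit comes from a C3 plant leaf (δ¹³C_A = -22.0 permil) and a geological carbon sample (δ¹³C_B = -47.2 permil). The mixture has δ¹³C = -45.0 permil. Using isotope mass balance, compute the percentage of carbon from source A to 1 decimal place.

8.7%

δ_mix = f_A·δ_A + (1 − f_A)·δ_B  ⇒  f_A = (δ_mix − δ_B)/(δ_A − δ_B)
f_A = (-45.0 − (-47.2)) / (-22.0 − (-47.2))
f_A = 2.2 / 25.2 = 0.0873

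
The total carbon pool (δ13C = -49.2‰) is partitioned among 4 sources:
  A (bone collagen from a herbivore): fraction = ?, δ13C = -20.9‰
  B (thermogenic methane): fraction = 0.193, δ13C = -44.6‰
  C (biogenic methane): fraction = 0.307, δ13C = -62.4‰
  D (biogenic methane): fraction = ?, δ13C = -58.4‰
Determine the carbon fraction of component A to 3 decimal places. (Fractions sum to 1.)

Let f_A and f_D be the unknown fractions; fractions sum to 1 so f_A + f_D = 0.500.
Mass balance: Σ fᵢ·δᵢ = δ_bulk ⇒ f_A·(-20.9) + f_D·(-58.4) = -49.2 − (-27.765) = -21.435
Substitute f_D = 0.500 − f_A:
f_A·(-20.9 − -58.4) = -21.435 − 0.500×(-58.4) = 7.765
f_A = 7.765 / 37.5 = 0.2071

0.207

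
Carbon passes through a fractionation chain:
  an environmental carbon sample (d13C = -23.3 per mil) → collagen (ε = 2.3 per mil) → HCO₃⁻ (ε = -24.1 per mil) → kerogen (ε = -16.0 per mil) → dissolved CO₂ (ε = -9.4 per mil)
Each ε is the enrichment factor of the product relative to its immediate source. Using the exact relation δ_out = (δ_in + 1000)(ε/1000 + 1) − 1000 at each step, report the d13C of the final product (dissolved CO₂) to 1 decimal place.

step 1: δ = (-23.30 + 1000)·(2.3/1000 + 1) − 1000 = -21.05 per mil
step 2: δ = (-21.05 + 1000)·(-24.1/1000 + 1) − 1000 = -44.65 per mil
step 3: δ = (-44.65 + 1000)·(-16.0/1000 + 1) − 1000 = -59.93 per mil
step 4: δ = (-59.93 + 1000)·(-9.4/1000 + 1) − 1000 = -68.77 per mil

-68.8 per mil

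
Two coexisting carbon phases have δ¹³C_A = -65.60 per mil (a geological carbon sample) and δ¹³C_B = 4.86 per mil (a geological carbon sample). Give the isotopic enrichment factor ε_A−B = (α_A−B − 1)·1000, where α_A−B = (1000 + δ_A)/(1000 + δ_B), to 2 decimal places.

α_A−B = (1000 + -65.60) / (1000 + 4.86) = 934.40 / 1004.86 = 0.929881
ε_A−B = (0.929881 − 1) × 1000 = -70.119 per mil
(The approximation ε ≈ δ_A − δ_B would give -70.46 per mil.)

-70.12 per mil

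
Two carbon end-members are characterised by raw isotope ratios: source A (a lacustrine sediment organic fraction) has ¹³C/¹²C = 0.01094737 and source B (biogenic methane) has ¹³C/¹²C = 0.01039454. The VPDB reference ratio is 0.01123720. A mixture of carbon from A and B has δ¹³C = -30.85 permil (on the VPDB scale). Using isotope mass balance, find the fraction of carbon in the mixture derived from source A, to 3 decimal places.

0.897

δ_A = (0.01094737/0.01123720 − 1)×1000 = (0.974208 − 1)×1000 = -25.792 permil
δ_B = (0.01039454/0.01123720 − 1)×1000 = (0.925012 − 1)×1000 = -74.988 permil
f_A = (δ_mix − δ_B)/(δ_A − δ_B) = (-30.85 − (-74.988))/(-25.792 − (-74.988))
f_A = 44.138 / 49.196 = 0.8972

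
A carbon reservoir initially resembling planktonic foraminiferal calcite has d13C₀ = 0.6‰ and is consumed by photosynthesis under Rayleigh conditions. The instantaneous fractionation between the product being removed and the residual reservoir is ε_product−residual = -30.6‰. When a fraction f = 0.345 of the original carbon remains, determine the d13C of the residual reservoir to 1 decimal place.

33.7‰

Rayleigh residual: δ_res = (δ₀ + 1000)·f^(α−1) − 1000
α = ε/1000 + 1 = 0.96940, so α − 1 = -0.03060
f^(α−1) = 0.345^(-0.03060) = 1.033101
δ_res = (0.6 + 1000) × 1.033101 − 1000 = 1033.721 − 1000 = 33.72‰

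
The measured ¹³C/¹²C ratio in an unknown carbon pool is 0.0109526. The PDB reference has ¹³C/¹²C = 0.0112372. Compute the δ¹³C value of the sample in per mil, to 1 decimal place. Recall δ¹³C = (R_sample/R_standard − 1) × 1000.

-25.3 per mil

δ¹³C = (R_sample / R_standard − 1) × 1000
R_sample / R_standard = 0.0109526 / 0.0112372 = 0.974673
δ¹³C = (0.974673 − 1) × 1000 = -25.33 per mil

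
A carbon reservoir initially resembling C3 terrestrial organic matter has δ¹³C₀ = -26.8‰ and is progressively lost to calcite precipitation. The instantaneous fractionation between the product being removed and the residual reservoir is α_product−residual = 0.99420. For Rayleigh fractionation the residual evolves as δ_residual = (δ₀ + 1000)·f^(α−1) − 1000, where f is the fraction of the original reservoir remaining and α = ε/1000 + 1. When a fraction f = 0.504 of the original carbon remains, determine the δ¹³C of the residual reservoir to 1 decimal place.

Rayleigh residual: δ_res = (δ₀ + 1000)·f^(α−1) − 1000
α − 1 = -0.00580
f^(α−1) = 0.504^(-0.00580) = 1.003982
δ_res = (-26.8 + 1000) × 1.003982 − 1000 = 977.075 − 1000 = -22.92‰

-22.9‰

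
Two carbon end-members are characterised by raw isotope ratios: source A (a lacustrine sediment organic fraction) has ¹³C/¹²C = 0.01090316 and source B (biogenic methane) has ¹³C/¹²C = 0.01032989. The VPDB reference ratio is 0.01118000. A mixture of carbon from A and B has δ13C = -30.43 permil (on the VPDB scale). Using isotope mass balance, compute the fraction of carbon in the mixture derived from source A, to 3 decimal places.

0.889

δ_A = (0.01090316/0.01118000 − 1)×1000 = (0.975238 − 1)×1000 = -24.762 permil
δ_B = (0.01032989/0.01118000 − 1)×1000 = (0.923962 − 1)×1000 = -76.038 permil
f_A = (δ_mix − δ_B)/(δ_A − δ_B) = (-30.43 − (-76.038))/(-24.762 − (-76.038))
f_A = 45.608 / 51.276 = 0.8895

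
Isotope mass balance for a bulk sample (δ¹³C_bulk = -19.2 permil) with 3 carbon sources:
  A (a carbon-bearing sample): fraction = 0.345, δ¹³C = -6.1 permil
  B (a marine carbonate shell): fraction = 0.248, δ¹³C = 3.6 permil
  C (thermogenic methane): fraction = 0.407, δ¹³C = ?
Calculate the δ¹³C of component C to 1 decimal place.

Isotope mass balance: δ_bulk = Σ fᵢ·δᵢ.
-19.2 = 0.345×(-6.1) + 0.248×(3.6) + 0.407×δ_C
0.407·δ_C = -19.2 − (-1.212) = -17.988
δ_C = -17.988 / 0.407 = -44.20 permil

-44.2 permil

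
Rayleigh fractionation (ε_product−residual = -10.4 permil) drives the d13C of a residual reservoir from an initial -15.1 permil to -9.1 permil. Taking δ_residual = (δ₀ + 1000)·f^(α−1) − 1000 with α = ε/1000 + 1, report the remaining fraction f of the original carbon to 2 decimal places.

α − 1 = ε/1000 = -0.0104
(δ_res + 1000)/(δ₀ + 1000) = (-9.1 + 1000)/(-15.1 + 1000) = 990.9/984.9 = 1.006092
f = 1.006092^(1/-0.0104) = exp(ln(1.006092)/-0.0104) = exp(0.00607/-0.0104)
f = exp(-0.5840) = 0.5577

0.56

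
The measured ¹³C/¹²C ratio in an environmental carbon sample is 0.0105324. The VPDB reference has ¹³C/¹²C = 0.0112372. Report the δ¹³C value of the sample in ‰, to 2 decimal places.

-62.72‰

δ¹³C = (R_sample / R_standard − 1) × 1000
R_sample / R_standard = 0.0105324 / 0.0112372 = 0.937280
δ¹³C = (0.937280 − 1) × 1000 = -62.720‰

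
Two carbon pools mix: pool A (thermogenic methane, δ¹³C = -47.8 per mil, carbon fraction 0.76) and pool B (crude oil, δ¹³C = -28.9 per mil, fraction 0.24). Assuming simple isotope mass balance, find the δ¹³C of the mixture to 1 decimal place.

-43.3 per mil

δ_mix = f_A·δ_A + f_B·δ_B
δ_mix = 0.76 × (-47.8) + 0.24 × (-28.9)
δ_mix = -36.33 + -6.94 = -43.26 per mil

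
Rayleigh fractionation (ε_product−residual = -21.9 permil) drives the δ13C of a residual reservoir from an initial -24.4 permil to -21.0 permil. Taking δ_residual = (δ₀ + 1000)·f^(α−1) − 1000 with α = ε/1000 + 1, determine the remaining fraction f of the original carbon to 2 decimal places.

0.85

α − 1 = ε/1000 = -0.0219
(δ_res + 1000)/(δ₀ + 1000) = (-21.0 + 1000)/(-24.4 + 1000) = 979.0/975.6 = 1.003485
f = 1.003485^(1/-0.0219) = exp(ln(1.003485)/-0.0219) = exp(0.00348/-0.0219)
f = exp(-0.1589) = 0.8531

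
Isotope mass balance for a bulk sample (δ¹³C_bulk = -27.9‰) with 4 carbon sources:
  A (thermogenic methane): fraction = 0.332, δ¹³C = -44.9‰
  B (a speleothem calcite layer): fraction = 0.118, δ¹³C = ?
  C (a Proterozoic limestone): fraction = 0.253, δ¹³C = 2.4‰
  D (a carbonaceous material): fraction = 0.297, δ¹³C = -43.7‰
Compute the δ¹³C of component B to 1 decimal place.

-5.3‰

Isotope mass balance: δ_bulk = Σ fᵢ·δᵢ.
-27.9 = 0.332×(-44.9) + 0.118×δ_B + 0.253×(2.4) + 0.297×(-43.7)
0.118·δ_B = -27.9 − (-27.279) = -0.621
δ_B = -0.621 / 0.118 = -5.27‰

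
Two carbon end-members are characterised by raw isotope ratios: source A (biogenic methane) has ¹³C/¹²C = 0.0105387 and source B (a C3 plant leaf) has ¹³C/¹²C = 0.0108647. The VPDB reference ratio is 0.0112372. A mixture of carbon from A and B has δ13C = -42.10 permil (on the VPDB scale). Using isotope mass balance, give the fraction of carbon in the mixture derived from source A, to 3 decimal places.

0.309

δ_A = (0.0105387/0.0112372 − 1)×1000 = (0.937840 − 1)×1000 = -62.160 permil
δ_B = (0.0108647/0.0112372 − 1)×1000 = (0.966851 − 1)×1000 = -33.149 permil
f_A = (δ_mix − δ_B)/(δ_A − δ_B) = (-42.10 − (-33.149))/(-62.160 − (-33.149))
f_A = -8.951 / -29.011 = 0.3085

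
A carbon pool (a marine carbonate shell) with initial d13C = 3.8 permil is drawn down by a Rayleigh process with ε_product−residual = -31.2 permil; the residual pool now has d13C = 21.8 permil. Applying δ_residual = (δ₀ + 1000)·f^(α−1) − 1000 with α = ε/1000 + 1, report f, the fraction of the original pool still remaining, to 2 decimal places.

α − 1 = ε/1000 = -0.0312
(δ_res + 1000)/(δ₀ + 1000) = (21.8 + 1000)/(3.8 + 1000) = 1021.8/1003.8 = 1.017932
f = 1.017932^(1/-0.0312) = exp(ln(1.017932)/-0.0312) = exp(0.01777/-0.0312)
f = exp(-0.5696) = 0.5657

0.57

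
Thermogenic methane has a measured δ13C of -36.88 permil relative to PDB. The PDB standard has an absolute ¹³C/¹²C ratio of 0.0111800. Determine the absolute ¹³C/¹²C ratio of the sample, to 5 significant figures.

R_sample = R_standard × (δ13C/1000 + 1)
R_sample = 0.0111800 × (-36.88/1000 + 1) = 0.0111800 × 0.963120
R_sample = 0.0107677

0.010768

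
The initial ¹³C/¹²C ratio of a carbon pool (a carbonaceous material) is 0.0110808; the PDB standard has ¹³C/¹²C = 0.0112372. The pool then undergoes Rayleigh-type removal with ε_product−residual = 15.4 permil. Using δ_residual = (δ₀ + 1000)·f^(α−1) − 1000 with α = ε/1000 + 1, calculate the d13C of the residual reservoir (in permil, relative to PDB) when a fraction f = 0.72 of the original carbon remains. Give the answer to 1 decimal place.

-18.9 permil

δ₀ = (0.0110808/0.0112372 − 1)×1000 = (0.986082 − 1)×1000 = -13.918 permil
α − 1 = ε/1000 = 0.0154
f^(α−1) = 0.72^(0.0154) = 0.994954
δ_res = (-13.918 + 1000) × 0.994954 − 1000 = 981.106 − 1000 = -18.89 permil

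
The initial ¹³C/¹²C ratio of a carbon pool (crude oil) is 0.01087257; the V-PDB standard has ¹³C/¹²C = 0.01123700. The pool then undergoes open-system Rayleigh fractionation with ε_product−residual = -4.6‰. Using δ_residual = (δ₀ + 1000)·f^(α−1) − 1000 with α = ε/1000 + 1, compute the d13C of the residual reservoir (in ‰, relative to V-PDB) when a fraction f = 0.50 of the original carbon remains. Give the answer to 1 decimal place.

δ₀ = (0.01087257/0.01123700 − 1)×1000 = (0.967569 − 1)×1000 = -32.431‰
α − 1 = ε/1000 = -0.0046
f^(α−1) = 0.50^(-0.0046) = 1.003194
δ_res = (-32.431 + 1000) × 1.003194 − 1000 = 970.659 − 1000 = -29.34‰

-29.3‰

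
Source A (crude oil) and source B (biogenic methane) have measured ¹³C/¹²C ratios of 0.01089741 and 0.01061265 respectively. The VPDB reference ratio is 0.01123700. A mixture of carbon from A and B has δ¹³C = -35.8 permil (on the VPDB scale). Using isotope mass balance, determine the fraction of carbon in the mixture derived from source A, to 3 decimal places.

0.780

δ_A = (0.01089741/0.01123700 − 1)×1000 = (0.969779 − 1)×1000 = -30.221 permil
δ_B = (0.01061265/0.01123700 − 1)×1000 = (0.944438 − 1)×1000 = -55.562 permil
f_A = (δ_mix − δ_B)/(δ_A − δ_B) = (-35.8 − (-55.562))/(-30.221 − (-55.562))
f_A = 19.762 / 25.341 = 0.7798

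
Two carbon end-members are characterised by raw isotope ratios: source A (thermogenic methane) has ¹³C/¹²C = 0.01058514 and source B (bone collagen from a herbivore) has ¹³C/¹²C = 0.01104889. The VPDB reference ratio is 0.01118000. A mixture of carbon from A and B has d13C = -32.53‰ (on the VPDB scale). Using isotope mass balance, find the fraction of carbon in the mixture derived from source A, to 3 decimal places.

δ_A = (0.01058514/0.01118000 − 1)×1000 = (0.946792 − 1)×1000 = -53.208‰
δ_B = (0.01104889/0.01118000 − 1)×1000 = (0.988273 − 1)×1000 = -11.727‰
f_A = (δ_mix − δ_B)/(δ_A − δ_B) = (-32.53 − (-11.727))/(-53.208 − (-11.727))
f_A = -20.803 / -41.480 = 0.5015

0.502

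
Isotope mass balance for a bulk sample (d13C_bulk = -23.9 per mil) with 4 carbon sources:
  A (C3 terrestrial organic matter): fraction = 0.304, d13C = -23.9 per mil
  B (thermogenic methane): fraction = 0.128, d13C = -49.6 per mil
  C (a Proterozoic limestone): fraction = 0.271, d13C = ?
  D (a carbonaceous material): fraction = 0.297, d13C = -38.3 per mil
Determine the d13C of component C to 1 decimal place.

Isotope mass balance: δ_bulk = Σ fᵢ·δᵢ.
-23.9 = 0.304×(-23.9) + 0.128×(-49.6) + 0.271×δ_C + 0.297×(-38.3)
0.271·δ_C = -23.9 − (-24.989) = 1.090
δ_C = 1.090 / 0.271 = 4.02 per mil

4.0 per mil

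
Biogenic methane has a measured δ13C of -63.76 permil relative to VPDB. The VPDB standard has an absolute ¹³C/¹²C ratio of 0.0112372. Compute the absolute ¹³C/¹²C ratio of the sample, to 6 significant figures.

R_sample = R_standard × (δ13C/1000 + 1)
R_sample = 0.0112372 × (-63.76/1000 + 1) = 0.0112372 × 0.936240
R_sample = 0.0105207

0.0105207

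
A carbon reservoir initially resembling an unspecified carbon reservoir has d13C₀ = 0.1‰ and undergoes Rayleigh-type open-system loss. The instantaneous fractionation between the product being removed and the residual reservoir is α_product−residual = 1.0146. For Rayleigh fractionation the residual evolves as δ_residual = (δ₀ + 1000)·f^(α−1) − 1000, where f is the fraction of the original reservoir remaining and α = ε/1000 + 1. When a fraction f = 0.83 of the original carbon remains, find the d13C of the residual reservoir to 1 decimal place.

Rayleigh residual: δ_res = (δ₀ + 1000)·f^(α−1) − 1000
α − 1 = 0.01460
f^(α−1) = 0.83^(0.01460) = 0.997283
δ_res = (0.1 + 1000) × 0.997283 − 1000 = 997.383 − 1000 = -2.62‰

-2.6‰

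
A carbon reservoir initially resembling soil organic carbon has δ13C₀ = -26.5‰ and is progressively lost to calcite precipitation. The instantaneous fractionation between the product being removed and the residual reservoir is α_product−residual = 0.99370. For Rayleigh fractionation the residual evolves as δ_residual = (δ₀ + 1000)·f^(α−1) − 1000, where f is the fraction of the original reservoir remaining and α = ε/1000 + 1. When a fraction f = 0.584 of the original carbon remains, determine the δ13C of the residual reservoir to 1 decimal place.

Rayleigh residual: δ_res = (δ₀ + 1000)·f^(α−1) − 1000
α − 1 = -0.00630
f^(α−1) = 0.584^(-0.00630) = 1.003394
δ_res = (-26.5 + 1000) × 1.003394 − 1000 = 976.804 − 1000 = -23.20‰

-23.2‰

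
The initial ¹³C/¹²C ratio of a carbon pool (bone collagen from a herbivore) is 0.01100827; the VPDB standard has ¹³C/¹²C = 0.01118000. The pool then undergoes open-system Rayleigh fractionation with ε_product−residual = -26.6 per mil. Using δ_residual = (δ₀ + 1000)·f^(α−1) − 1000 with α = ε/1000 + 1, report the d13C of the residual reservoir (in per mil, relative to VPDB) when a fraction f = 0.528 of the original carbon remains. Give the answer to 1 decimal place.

δ₀ = (0.01100827/0.01118000 − 1)×1000 = (0.984640 − 1)×1000 = -15.360 per mil
α − 1 = ε/1000 = -0.0266
f^(α−1) = 0.528^(-0.0266) = 1.017133
δ_res = (-15.360 + 1000) × 1.017133 − 1000 = 1001.510 − 1000 = 1.51 per mil

1.5 per mil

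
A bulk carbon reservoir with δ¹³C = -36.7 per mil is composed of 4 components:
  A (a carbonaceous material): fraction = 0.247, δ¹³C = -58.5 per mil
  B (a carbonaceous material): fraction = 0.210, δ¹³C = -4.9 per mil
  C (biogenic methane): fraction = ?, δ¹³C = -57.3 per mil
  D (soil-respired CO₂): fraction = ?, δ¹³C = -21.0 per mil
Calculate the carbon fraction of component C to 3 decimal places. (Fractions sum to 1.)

Let f_C and f_D be the unknown fractions; fractions sum to 1 so f_C + f_D = 0.543.
Mass balance: Σ fᵢ·δᵢ = δ_bulk ⇒ f_C·(-57.3) + f_D·(-21.0) = -36.7 − (-15.479) = -21.222
Substitute f_D = 0.543 − f_C:
f_C·(-57.3 − -21.0) = -21.222 − 0.543×(-21.0) = -9.819
f_C = -9.819 / -36.3 = 0.2705

0.270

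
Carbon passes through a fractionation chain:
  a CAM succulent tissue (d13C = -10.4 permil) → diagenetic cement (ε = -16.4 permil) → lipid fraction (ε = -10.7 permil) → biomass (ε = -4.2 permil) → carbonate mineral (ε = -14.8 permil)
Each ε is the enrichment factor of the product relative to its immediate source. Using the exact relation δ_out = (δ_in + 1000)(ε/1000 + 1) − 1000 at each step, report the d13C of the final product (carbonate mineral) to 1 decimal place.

step 1: δ = (-10.40 + 1000)·(-16.4/1000 + 1) − 1000 = -26.63 permil
step 2: δ = (-26.63 + 1000)·(-10.7/1000 + 1) − 1000 = -37.04 permil
step 3: δ = (-37.04 + 1000)·(-4.2/1000 + 1) − 1000 = -41.09 permil
step 4: δ = (-41.09 + 1000)·(-14.8/1000 + 1) − 1000 = -55.28 permil

-55.3 permil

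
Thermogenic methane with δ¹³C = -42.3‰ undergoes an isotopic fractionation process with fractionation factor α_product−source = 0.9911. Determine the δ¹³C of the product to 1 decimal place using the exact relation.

-50.8‰

δ_product = (δ_source + 1000)·α − 1000
δ_product = (-42.3 + 1000) × 0.9911 − 1000
δ_product = 949.176 − 1000 = -50.82‰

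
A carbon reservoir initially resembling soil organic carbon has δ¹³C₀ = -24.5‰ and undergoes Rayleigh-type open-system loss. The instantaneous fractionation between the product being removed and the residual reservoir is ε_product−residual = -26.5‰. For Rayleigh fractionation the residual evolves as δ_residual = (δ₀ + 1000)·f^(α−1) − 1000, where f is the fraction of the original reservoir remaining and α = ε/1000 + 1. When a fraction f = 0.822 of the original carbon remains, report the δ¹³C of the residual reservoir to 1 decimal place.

-19.4‰

Rayleigh residual: δ_res = (δ₀ + 1000)·f^(α−1) − 1000
α = ε/1000 + 1 = 0.97350, so α − 1 = -0.02650
f^(α−1) = 0.822^(-0.02650) = 1.005208
δ_res = (-24.5 + 1000) × 1.005208 − 1000 = 980.580 − 1000 = -19.42‰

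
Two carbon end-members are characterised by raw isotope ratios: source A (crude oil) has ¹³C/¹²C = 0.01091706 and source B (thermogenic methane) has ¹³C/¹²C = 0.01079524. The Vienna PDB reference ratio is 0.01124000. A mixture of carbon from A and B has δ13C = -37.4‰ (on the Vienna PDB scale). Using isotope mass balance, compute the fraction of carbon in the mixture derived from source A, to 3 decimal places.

0.200

δ_A = (0.01091706/0.01124000 − 1)×1000 = (0.971269 − 1)×1000 = -28.731‰
δ_B = (0.01079524/0.01124000 − 1)×1000 = (0.960431 − 1)×1000 = -39.569‰
f_A = (δ_mix − δ_B)/(δ_A − δ_B) = (-37.4 − (-39.569))/(-28.731 − (-39.569))
f_A = 2.169 / 10.838 = 0.2002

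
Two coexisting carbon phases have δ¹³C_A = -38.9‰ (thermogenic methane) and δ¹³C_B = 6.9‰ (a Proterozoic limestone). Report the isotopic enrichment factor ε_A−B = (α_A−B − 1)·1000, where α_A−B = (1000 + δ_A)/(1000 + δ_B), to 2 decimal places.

-45.49‰

α_A−B = (1000 + -38.9) / (1000 + 6.9) = 961.1 / 1006.9 = 0.954514
ε_A−B = (0.954514 − 1) × 1000 = -45.486‰
(The approximation ε ≈ δ_A − δ_B would give -45.8‰.)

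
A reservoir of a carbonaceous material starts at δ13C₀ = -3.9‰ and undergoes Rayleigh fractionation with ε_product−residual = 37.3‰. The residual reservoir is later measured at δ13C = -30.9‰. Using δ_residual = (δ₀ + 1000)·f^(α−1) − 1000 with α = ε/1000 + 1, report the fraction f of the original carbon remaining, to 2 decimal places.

α − 1 = ε/1000 = 0.0373
(δ_res + 1000)/(δ₀ + 1000) = (-30.9 + 1000)/(-3.9 + 1000) = 969.1/996.1 = 0.972894
f = 0.972894^(1/0.0373) = exp(ln(0.972894)/0.0373) = exp(-0.02748/0.0373)
f = exp(-0.7367) = 0.4787

0.48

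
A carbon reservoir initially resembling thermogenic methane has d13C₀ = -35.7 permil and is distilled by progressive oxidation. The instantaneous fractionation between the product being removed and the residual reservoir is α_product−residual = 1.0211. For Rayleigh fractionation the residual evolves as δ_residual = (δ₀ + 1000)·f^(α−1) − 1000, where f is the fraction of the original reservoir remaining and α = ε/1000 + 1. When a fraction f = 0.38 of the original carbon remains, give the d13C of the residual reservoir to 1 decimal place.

-55.2 permil

Rayleigh residual: δ_res = (δ₀ + 1000)·f^(α−1) − 1000
α − 1 = 0.02110
f^(α−1) = 0.38^(0.02110) = 0.979791
δ_res = (-35.7 + 1000) × 0.979791 − 1000 = 944.812 − 1000 = -55.19 permil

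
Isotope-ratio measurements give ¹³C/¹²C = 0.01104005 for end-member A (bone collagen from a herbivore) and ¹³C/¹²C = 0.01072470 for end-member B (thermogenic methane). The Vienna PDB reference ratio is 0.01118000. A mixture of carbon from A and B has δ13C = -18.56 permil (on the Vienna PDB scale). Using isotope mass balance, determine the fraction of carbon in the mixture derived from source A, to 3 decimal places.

0.786

δ_A = (0.01104005/0.01118000 − 1)×1000 = (0.987482 − 1)×1000 = -12.518 permil
δ_B = (0.01072470/0.01118000 − 1)×1000 = (0.959275 − 1)×1000 = -40.725 permil
f_A = (δ_mix − δ_B)/(δ_A − δ_B) = (-18.56 − (-40.725))/(-12.518 − (-40.725))
f_A = 22.165 / 28.207 = 0.7858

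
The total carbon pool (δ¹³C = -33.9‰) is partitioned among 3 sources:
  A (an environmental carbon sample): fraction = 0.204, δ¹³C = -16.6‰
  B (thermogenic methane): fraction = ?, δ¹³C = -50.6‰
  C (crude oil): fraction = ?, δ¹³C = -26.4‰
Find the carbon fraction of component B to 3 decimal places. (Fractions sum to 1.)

0.393

Let f_B and f_C be the unknown fractions; fractions sum to 1 so f_B + f_C = 0.796.
Mass balance: Σ fᵢ·δᵢ = δ_bulk ⇒ f_B·(-50.6) + f_C·(-26.4) = -33.9 − (-3.386) = -30.514
Substitute f_C = 0.796 − f_B:
f_B·(-50.6 − -26.4) = -30.514 − 0.796×(-26.4) = -9.499
f_B = -9.499 / -24.2 = 0.3925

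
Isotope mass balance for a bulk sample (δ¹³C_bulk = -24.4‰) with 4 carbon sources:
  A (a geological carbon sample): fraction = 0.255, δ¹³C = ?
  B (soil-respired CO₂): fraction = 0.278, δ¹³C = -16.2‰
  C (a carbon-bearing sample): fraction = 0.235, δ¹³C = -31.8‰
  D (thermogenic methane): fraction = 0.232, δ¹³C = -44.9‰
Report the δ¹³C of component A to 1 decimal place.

-7.9‰

Isotope mass balance: δ_bulk = Σ fᵢ·δᵢ.
-24.4 = 0.255×δ_A + 0.278×(-16.2) + 0.235×(-31.8) + 0.232×(-44.9)
0.255·δ_A = -24.4 − (-22.393) = -2.007
δ_A = -2.007 / 0.255 = -7.87‰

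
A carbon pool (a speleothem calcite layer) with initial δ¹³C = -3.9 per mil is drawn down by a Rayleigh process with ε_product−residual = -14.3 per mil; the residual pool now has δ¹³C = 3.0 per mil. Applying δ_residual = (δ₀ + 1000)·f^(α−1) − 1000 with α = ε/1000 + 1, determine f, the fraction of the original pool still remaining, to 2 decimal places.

α − 1 = ε/1000 = -0.0143
(δ_res + 1000)/(δ₀ + 1000) = (3.0 + 1000)/(-3.9 + 1000) = 1003.0/996.1 = 1.006927
f = 1.006927^(1/-0.0143) = exp(ln(1.006927)/-0.0143) = exp(0.00690/-0.0143)
f = exp(-0.4827) = 0.6171

0.62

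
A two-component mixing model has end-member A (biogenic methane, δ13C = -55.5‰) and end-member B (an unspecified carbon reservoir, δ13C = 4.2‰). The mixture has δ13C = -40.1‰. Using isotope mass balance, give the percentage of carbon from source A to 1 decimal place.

δ_mix = f_A·δ_A + (1 − f_A)·δ_B  ⇒  f_A = (δ_mix − δ_B)/(δ_A − δ_B)
f_A = (-40.1 − (4.2)) / (-55.5 − (4.2))
f_A = -44.3 / -59.7 = 0.7420

74.2%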